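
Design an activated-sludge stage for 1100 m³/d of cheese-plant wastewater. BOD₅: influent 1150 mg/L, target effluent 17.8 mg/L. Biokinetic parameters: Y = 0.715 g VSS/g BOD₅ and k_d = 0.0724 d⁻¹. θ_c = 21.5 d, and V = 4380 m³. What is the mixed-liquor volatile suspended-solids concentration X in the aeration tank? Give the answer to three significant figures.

Solving the biomass balance for X: X = Y Q (S₀−S) θ_c / [V (1+k_d θ_c)] = 0.715 × 1100 × (1150 − 17.8) × 21.5 / [4380 × (1 + 0.0724 × 21.5)] = 1710 mg/L.

X ≈ 1710 mg/L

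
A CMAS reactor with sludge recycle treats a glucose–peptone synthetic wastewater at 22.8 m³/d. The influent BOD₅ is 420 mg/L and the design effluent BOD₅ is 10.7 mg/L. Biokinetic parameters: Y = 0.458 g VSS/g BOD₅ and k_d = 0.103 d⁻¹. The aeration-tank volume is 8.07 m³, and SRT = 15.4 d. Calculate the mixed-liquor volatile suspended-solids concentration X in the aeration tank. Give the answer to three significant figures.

X ≈ 3150 mg/L

X = Y·Q·ΔS·θ_c / [V·(1 + k_d θ_c)] = 0.458 × 22.8 × (420 − 10.7) × 15.4 / [8.07 × (1 + 0.103 × 15.4)] = 3154 mg/L.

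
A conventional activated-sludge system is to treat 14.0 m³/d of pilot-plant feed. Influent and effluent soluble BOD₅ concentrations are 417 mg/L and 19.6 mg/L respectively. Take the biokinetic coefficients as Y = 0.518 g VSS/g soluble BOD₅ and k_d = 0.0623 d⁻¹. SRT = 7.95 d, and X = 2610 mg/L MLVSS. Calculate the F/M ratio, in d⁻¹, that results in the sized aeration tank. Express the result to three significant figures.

Steady-state biomass mass balance: V·X·(1 + k_d·θ_c) = Y·Q·(S₀ − S)·θ_c, so V = 0.518 × 14.0 × (417 − 19.6) × 7.95 / [2610 × (1 + 0.0623 × 7.95)] = 2.29×10^4 / 3903 = 5.871 m³.
F/M = applied load / biomass = Q·S₀/(V·X) = 14.0 × 417 / (5.871 × 2610) = 0.3810 d⁻¹.

F/M ≈ 0.381 d⁻¹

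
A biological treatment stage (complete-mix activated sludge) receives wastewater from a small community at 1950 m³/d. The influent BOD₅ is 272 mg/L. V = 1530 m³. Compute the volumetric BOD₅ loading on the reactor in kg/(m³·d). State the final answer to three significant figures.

L_v = Q S₀ / V = 1950 × 272 × 10⁻³ / 1530 = 0.3467 kg/(m³·d).

L_v ≈ 0.347 kg BOD₅/(m³·d)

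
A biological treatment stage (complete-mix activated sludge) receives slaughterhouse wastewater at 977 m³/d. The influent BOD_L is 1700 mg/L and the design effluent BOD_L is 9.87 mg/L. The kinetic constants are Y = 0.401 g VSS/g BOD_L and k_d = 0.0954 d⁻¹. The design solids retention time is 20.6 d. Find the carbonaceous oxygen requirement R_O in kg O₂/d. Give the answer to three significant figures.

Correct the yield for decay: Y_obs = Y/(1 + k_d θ_c) = 0.401 / (1 + 0.0954 × 20.6) = 0.401 / 2.965 = 0.1352.
Mass of BOD_L removed per day: Q(S₀ − S) = 977 × 1690 g/m³ = 1651 kg/d.
P_X = Y_obs·Q·(S₀ − S) = 0.1352 × 1651 = 223.3 kg VSS/d.
Carbonaceous O₂ demand = substrate oxidised − cell-mass equivalent = 1651 − 1.42 × 223.3 = 1334 kg O₂/d.

R_O ≈ 1330 kg O₂/d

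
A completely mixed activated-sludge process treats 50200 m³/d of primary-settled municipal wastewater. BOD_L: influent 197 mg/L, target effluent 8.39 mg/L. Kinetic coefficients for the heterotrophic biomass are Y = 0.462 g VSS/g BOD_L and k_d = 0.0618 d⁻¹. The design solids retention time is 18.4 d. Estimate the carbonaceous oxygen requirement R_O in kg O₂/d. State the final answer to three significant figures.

R_O ≈ 6560 kg O₂/d

The observed yield is Y_obs = Y/(1 + k_d·θ_c) = 0.462 / (1 + 0.0618 × 18.4) = 0.462 / 2.137 = 0.2162 g VSS per g BOD_L removed.
ΔS = 197 − 8.39 = 188.6 mg/L, so the substrate removal rate is 50200 × 188.6/1000 = 9468 kg BOD_L/d.
P_X = Y_obs·Q·(S₀ − S) = 0.2162 × 9468 = 2047 kg VSS/d.
R_O = Q·ΔS − 1.42 P_X = 9468 − 2906 = 6562 kg O₂/d.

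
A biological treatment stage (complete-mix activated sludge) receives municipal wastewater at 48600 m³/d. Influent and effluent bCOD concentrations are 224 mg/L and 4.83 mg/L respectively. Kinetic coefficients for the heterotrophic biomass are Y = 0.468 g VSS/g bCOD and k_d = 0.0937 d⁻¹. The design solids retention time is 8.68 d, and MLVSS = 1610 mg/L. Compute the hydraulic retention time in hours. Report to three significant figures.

Rearranging the biomass balance for a CMAS with decay, V = Y·Q·ΔS·θ_c / [X·(1+k_d θ_c)] = 0.468 × 48600 × (224 − 4.83) × 8.68 / [1610 × (1 + 0.0937 × 8.68)] = 4.33×10^7 / 2919 = 14821 m³.
HRT = V/Q = 14821 m³ / 48600 m³·d⁻¹ = 0.3050 d × 24 = 7.319 h.

τ ≈ 7.32 h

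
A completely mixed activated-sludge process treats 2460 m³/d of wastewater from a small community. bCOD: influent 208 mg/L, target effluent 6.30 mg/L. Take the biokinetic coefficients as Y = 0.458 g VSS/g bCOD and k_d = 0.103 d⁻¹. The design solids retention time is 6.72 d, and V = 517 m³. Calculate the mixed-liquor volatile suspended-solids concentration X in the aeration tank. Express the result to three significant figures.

Solving the biomass balance for X: X = Y Q (S₀−S) θ_c / [V (1+k_d θ_c)] = 0.458 × 2460 × (208 − 6.30) × 6.72 / [517 × (1 + 0.103 × 6.72)] = 1746 mg/L.

X ≈ 1750 mg/L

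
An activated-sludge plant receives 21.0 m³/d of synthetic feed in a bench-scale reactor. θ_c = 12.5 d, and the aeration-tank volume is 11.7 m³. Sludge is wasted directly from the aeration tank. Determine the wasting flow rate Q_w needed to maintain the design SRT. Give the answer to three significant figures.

Q_w ≈ 0.936 m³/d

With mixed-liquor wasting, θ_c = V/Q_w, so Q_w = V/θ_c = 11.70/12.5 = 0.9360 m³/d.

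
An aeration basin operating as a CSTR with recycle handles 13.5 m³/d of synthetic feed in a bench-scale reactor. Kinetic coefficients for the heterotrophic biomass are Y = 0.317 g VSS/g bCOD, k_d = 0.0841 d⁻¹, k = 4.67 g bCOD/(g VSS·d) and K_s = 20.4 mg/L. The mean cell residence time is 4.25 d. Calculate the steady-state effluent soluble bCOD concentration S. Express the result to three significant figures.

From the Monod/SRT balance for a CMAS, S = K_s·(1+k_d θ_c)/[θ_c·(Y k − k_d) − 1] = 20.4 × (1 + 0.0841 × 4.25) / [4.25 × (0.317 × 4.67 − 0.0841) − 1] = 27.69 / 4.934 = 5.612 mg/L.

S ≈ 5.61 mg/L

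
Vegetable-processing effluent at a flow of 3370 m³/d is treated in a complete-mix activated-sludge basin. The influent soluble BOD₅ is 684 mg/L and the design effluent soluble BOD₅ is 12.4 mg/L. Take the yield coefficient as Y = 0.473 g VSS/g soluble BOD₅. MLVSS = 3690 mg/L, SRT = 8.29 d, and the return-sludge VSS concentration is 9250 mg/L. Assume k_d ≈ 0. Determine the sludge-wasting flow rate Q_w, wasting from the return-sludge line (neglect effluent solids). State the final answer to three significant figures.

Biomass mass balance (decay neglected): V·X = Y·Q·(S₀ − S)·θ_c, so V = 0.473 × 3370 × (684 − 12.4) × 8.29 / 3690 = 2405 m³.
θ_c = V·X/(Q_w·X_r) when wasting from the recycle, so Q_w = V·X/(θ_c·X_r) = 2405 × 3690 / (8.29 × 9250) = 115.7 m³/d.

Q_w ≈ 116 m³/d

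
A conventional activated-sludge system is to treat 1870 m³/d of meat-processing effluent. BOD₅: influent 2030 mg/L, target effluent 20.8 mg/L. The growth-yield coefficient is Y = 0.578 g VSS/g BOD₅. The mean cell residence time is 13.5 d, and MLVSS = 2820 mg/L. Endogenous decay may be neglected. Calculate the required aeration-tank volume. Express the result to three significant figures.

V ≈ 10400 m³

With k_d = 0 the design equation reduces to V = Y Q (S₀−S) θ_c / X = 0.578 × 1870 × (2030 − 20.8) × 13.5 / 2820 = 10396 m³.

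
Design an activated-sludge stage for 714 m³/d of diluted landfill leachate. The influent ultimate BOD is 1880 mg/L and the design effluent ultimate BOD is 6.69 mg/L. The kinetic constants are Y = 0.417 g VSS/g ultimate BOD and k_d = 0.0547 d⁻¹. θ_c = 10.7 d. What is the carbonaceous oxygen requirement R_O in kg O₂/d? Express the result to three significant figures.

Y_obs = Y / (1 + k_d θ_c) = 0.417 / (1 + 0.0547 × 10.7) = 0.417 / 1.585 = 0.2630.
Q·(S₀ − S) = 714 × (1880 − 6.69) × 10⁻³ = 1338 kg/d removed.
P_X = Y_obs·Q·(S₀ − S) = 0.2630 × 1338 = 351.8 kg VSS/d.
R_O = Q·(S₀ − S) − 1.42·P_X = 1338 − 1.42 × 351.8 = 837.9 kg O₂/d.

R_O ≈ 838 kg O₂/d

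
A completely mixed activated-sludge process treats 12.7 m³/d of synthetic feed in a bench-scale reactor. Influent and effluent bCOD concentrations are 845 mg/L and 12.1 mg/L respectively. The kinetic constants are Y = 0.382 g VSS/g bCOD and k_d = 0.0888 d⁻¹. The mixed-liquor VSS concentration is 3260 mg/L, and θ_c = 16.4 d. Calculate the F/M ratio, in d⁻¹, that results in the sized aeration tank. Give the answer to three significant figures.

F/M ≈ 0.398 d⁻¹

Steady-state biomass mass balance: V·X·(1 + k_d·θ_c) = Y·Q·(S₀ − S)·θ_c, so V = 0.382 × 12.7 × (845 − 12.1) × 16.4 / [3260 × (1 + 0.0888 × 16.4)] = 6.63×10^4 / 8008 = 8.276 m³.
F/M = Q·S₀ / (V·X) = 12.7 × 845 / (8.276 × 3260) = 0.3978 g bCOD·(g VSS·d)⁻¹.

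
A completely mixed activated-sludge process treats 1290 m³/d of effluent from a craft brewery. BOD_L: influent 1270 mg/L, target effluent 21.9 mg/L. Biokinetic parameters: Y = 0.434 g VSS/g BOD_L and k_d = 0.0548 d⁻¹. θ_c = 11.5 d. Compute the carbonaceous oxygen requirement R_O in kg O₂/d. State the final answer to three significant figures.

Observed yield with endogenous decay: Y_obs = Y / (1 + k_d·θ_c) = 0.434 / (1 + 0.0548 × 11.5) = 0.434 / 1.630 = 0.2662 g VSS/g BOD_L.
Mass of BOD_L removed per day: Q(S₀ − S) = 1290 × 1248 g/m³ = 1610 kg/d.
Biomass synthesised: P_X = Y_obs × 1610 = 428.6 kg VSS/d.
R_O = Q·ΔS − 1.42 P_X = 1610 − 608.7 = 1001 kg O₂/d.

R_O ≈ 1000 kg O₂/d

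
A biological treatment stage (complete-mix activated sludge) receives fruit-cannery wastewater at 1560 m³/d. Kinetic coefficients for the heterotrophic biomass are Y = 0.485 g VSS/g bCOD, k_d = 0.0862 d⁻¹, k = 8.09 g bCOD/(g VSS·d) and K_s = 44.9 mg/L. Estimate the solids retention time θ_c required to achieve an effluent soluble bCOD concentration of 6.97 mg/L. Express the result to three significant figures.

At the target effluent, Y k S/(K_s+S) = 0.485×8.09×6.97/51.87 = 0.5272 d⁻¹.
1/θ_c = 0.5272 − 0.0862 = 0.4410 d⁻¹, so θ_c = 2.267 d.

θ_c ≈ 2.27 d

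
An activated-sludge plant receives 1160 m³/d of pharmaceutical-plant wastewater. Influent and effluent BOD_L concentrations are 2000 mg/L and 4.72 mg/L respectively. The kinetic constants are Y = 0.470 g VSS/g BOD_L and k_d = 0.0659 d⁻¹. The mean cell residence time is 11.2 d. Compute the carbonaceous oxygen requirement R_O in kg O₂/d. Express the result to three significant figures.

Observed yield with endogenous decay: Y_obs = Y / (1 + k_d·θ_c) = 0.470 / (1 + 0.0659 × 11.2) = 0.470 / 1.738 = 0.2704 g VSS/g BOD_L.
ΔS = 2000 − 4.72 = 1995 mg/L, so the substrate removal rate is 1160 × 1995/1000 = 2315 kg BOD_L/d.
Net sludge production P_X = 0.2704 × 2315 = 625.9 kg VSS/d.
R_O = Q·(S₀ − S) − 1.42·P_X = 2315 − 1.42 × 625.9 = 1426 kg O₂/d.

R_O ≈ 1430 kg O₂/d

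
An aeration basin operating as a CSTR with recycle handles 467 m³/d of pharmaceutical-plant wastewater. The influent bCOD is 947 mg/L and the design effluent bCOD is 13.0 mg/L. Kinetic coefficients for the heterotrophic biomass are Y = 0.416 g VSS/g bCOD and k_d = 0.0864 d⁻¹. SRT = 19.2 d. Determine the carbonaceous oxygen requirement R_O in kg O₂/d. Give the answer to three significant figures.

R_O ≈ 339 kg O₂/d

Correct the yield for decay: Y_obs = Y/(1 + k_d θ_c) = 0.416 / (1 + 0.0864 × 19.2) = 0.416 / 2.659 = 0.1565.
Q·(S₀ − S) = 467 × (947 − 13.0) × 10⁻³ = 436.2 kg/d removed.
P_X = Y_obs·Q·(S₀ − S) = 0.1565 × 436.2 = 68.24 kg VSS/d.
R_O = Q·ΔS − 1.42 P_X = 436.2 − 96.91 = 339.3 kg O₂/d.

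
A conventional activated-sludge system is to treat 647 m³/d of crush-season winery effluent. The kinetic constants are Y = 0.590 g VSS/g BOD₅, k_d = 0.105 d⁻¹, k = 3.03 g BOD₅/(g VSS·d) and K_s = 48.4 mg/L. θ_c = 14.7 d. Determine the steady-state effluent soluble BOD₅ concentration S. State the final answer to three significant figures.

S ≈ 5.19 mg/L

From the Monod/SRT balance for a CMAS, S = K_s·(1+k_d θ_c)/[θ_c·(Y k − k_d) − 1] = 48.4 × (1 + 0.105 × 14.7) / [14.7 × (0.590 × 3.03 − 0.105) − 1] = 123.1 / 23.74 = 5.187 mg/L.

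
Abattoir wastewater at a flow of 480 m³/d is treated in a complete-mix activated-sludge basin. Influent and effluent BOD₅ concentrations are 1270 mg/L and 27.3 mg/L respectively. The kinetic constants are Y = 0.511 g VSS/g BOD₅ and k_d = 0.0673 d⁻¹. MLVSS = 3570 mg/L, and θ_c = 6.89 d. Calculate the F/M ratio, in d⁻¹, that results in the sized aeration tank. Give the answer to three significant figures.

F/M ≈ 0.425 d⁻¹

From the SRT design equation V = Y Q (S₀−S) θ_c / [X (1 + k_d θ_c)] = 0.511 × 480 × (1270 − 27.3) × 6.89 / [3570 × (1 + 0.0673 × 6.89)] = 2.1×10^6 / 5225 = 401.9 m³.
F/M = Q·S₀ / (V·X) = 480 × 1270 / (401.9 × 3570) = 0.4249 g BOD₅·(g VSS·d)⁻¹.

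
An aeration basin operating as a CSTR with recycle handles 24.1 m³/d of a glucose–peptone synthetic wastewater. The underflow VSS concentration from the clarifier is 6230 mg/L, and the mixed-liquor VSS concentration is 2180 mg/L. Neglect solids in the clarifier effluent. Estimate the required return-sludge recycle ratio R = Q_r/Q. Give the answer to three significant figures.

R = Q_r/Q = X/(X_r − X) = 2180 / (6230 − 2180) = 0.5383.

R ≈ 0.538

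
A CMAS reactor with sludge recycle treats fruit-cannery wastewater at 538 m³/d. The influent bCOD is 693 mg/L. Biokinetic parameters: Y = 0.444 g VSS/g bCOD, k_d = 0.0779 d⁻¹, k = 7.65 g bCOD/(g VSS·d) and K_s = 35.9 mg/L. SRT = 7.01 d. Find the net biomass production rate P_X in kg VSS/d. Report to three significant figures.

P_X ≈ 107 kg VSS/d

For a completely mixed reactor with recycle the Lawrence–McCarty relation gives S = K_s·(1 + k_d·θ_c) / [θ_c·(Y·k − k_d) − 1] = 35.9 × (1 + 0.0779 × 7.01) / [7.01 × (0.444 × 7.65 − 0.0779) − 1] = 55.50 / 22.26 = 2.493 mg/L.
Observed yield with endogenous decay: Y_obs = Y / (1 + k_d·θ_c) = 0.444 / (1 + 0.0779 × 7.01) = 0.444 / 1.546 = 0.2872 g VSS/g bCOD.
Substrate removed = Q·(S₀ − S) = 538 m³/d × (693 − 2.49) g/m³ = 3.71×10^5 g/d = 371.5 kg/d.
P_X = Y_obs · Q(S₀ − S) = 0.2872 × 371.5 = 106.7 kg VSS/d.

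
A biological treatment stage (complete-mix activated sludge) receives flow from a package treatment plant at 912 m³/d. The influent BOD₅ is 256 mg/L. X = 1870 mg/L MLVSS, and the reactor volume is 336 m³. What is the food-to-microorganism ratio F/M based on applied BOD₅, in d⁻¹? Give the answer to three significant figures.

F/M = Q·S₀ / (V·X) = 912 × 256 / (336.0 × 1870) = 0.3716 g BOD₅·(g VSS·d)⁻¹.

F/M ≈ 0.372 d⁻¹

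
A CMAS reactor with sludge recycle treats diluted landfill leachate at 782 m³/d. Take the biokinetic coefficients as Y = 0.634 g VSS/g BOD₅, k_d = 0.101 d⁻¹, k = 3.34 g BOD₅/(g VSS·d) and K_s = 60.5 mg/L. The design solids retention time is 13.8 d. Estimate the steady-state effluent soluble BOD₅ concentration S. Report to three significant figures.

Effluent substrate depends only on kinetics and SRT: S = K_s(1 + k_d θ_c) / [θ_c(Yk − k_d) − 1] = 60.5 × (1 + 0.101 × 13.8) / [13.8 × (0.634 × 3.34 − 0.101) − 1] = 144.8 / 26.83 = 5.398 mg/L.

S ≈ 5.40 mg/L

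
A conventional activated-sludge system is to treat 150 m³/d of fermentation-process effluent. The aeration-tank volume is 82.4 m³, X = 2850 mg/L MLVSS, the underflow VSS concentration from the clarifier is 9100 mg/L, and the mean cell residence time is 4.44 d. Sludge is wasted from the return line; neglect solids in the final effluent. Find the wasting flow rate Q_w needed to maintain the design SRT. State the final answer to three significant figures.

θ_c = V·X/(Q_w·X_r) when wasting from the recycle, so Q_w = V·X/(θ_c·X_r) = 82.40 × 2850 / (4.44 × 9100) = 5.812 m³/d.

Q_w ≈ 5.81 m³/d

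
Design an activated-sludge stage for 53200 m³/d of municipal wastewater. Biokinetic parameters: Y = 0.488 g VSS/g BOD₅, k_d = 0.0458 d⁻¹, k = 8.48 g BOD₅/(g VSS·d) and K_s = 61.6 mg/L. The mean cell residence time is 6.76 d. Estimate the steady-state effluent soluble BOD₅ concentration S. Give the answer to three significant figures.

S ≈ 3.03 mg/L

Effluent substrate depends only on kinetics and SRT: S = K_s(1 + k_d θ_c) / [θ_c(Yk − k_d) − 1] = 61.6 × (1 + 0.0458 × 6.76) / [6.76 × (0.488 × 8.48 − 0.0458) − 1] = 80.67 / 26.66 = 3.025 mg/L.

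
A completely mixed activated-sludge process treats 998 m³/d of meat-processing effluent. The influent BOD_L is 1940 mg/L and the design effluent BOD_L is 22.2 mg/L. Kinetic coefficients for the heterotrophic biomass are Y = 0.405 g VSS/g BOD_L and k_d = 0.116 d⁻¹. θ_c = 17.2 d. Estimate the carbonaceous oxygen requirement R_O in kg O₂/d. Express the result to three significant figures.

Observed yield with endogenous decay: Y_obs = Y / (1 + k_d·θ_c) = 0.405 / (1 + 0.116 × 17.2) = 0.405 / 2.995 = 0.1352 g VSS/g BOD_L.
Q·(S₀ − S) = 998 × (1940 − 22.2) × 10⁻³ = 1914 kg/d removed.
Biomass synthesised: P_X = Y_obs × 1914 = 258.8 kg VSS/d.
R_O = Q·(S₀ − S) − 1.42·P_X = 1914 − 1.42 × 258.8 = 1546 kg O₂/d.

R_O ≈ 1550 kg O₂/d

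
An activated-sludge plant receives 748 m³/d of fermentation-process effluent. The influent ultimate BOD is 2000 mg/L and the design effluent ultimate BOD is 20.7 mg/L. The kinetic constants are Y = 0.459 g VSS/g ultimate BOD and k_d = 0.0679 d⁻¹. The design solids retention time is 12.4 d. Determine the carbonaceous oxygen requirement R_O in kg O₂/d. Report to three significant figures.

R_O ≈ 957 kg O₂/d

Observed yield with endogenous decay: Y_obs = Y / (1 + k_d·θ_c) = 0.459 / (1 + 0.0679 × 12.4) = 0.459 / 1.842 = 0.2492 g VSS/g ultimate BOD.
Substrate removed = Q·(S₀ − S) = 748 m³/d × (2000 − 20.7) g/m³ = 1.48×10^6 g/d = 1481 kg/d.
P_X = Y_obs·Q·(S₀ − S) = 0.2492 × 1481 = 368.9 kg VSS/d.
R_O = Q·(S₀ − S) − 1.42·P_X = 1481 − 1.42 × 368.9 = 956.6 kg O₂/d.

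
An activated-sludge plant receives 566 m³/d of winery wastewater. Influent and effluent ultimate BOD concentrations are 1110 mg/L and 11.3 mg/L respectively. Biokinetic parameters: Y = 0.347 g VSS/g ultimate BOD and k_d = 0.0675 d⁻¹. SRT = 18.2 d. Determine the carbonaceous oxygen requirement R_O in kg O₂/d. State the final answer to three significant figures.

Y_obs = Y / (1 + k_d θ_c) = 0.347 / (1 + 0.0675 × 18.2) = 0.347 / 2.228 = 0.1557.
ΔS = 1110 − 11.3 = 1099 mg/L, so the substrate removal rate is 566 × 1099/1000 = 621.9 kg ultimate BOD/d.
Net sludge production P_X = 0.1557 × 621.9 = 96.83 kg VSS/d.
Carbonaceous O₂ demand = substrate oxidised − cell-mass equivalent = 621.9 − 1.42 × 96.83 = 484.4 kg O₂/d.

R_O ≈ 484 kg O₂/d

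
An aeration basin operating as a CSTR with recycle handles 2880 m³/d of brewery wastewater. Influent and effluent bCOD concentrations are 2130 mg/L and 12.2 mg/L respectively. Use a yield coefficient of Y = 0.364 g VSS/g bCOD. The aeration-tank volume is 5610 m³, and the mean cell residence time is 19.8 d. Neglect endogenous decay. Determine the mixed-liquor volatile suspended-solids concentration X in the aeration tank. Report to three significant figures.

X = Y·Q·ΔS·θ_c / V = 0.364 × 2880 × (2130 − 12.2) × 19.8 / 5610 = 7836 mg/L.

X ≈ 7840 mg/L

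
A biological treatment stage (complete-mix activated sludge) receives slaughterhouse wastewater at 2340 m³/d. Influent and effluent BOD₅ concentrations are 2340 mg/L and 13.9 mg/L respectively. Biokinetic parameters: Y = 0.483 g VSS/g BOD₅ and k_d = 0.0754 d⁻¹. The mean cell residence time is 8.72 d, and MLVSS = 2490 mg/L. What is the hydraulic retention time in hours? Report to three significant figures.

τ ≈ 57.0 h

Steady-state biomass mass balance: V·X·(1 + k_d·θ_c) = Y·Q·(S₀ − S)·θ_c, so V = 0.483 × 2340 × (2340 − 13.9) × 8.72 / [2490 × (1 + 0.0754 × 8.72)] = 2.29×10^7 / 4127 = 5555 m³.
HRT = V/Q = 5555 m³ / 2340 m³·d⁻¹ = 2.374 d × 24 = 56.97 h.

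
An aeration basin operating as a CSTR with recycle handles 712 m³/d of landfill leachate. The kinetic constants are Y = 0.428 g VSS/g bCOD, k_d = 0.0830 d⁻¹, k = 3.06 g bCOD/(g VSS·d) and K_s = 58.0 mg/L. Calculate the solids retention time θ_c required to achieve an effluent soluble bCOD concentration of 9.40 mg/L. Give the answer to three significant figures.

θ_c ≈ 10.0 d

From 1/θ_c = Y·k·S/(K_s + S) − k_d: Y·k·S/(K_s+S) = 0.428 × 3.06 × 9.40 / (58.0 + 9.40) = 0.1827 d⁻¹.
Then 1/θ_c = μ − k_d = 0.1827 − 0.0830 = 0.09966 d⁻¹, giving θ_c = 10.03 d.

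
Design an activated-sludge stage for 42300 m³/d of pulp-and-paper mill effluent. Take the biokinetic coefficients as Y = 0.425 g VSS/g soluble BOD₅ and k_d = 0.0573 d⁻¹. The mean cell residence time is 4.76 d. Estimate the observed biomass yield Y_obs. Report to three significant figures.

Y_obs ≈ 0.334 g VSS/g soluble BOD₅

The observed yield is Y_obs = Y/(1 + k_d·θ_c) = 0.425 / (1 + 0.0573 × 4.76) = 0.425 / 1.273 = 0.3339 g VSS per g soluble BOD₅ removed.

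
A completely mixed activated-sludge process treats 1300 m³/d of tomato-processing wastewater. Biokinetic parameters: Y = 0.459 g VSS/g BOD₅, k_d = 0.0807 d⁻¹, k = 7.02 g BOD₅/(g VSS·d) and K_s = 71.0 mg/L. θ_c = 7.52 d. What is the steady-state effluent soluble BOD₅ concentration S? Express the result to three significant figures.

For a completely mixed reactor with recycle the Lawrence–McCarty relation gives S = K_s·(1 + k_d·θ_c) / [θ_c·(Y·k − k_d) − 1] = 71.0 × (1 + 0.0807 × 7.52) / [7.52 × (0.459 × 7.02 − 0.0807) − 1] = 114.1 / 22.62 = 5.043 mg/L.

S ≈ 5.04 mg/L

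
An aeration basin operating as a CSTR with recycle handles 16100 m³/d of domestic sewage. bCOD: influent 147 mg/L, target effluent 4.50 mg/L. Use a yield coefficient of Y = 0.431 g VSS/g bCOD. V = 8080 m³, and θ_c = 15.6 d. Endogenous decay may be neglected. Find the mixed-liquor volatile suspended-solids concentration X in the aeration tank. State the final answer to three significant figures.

X = Y·Q·ΔS·θ_c / V = 0.431 × 16100 × (147 − 4.50) × 15.6 / 8080 = 1909 mg/L.

X ≈ 1910 mg/L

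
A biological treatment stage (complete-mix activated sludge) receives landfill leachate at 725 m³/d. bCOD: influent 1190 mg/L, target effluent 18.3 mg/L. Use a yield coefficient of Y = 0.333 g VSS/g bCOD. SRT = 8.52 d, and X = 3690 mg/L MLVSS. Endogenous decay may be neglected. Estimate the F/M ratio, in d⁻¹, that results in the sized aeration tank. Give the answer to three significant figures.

Biomass mass balance (decay neglected): V·X = Y·Q·(S₀ − S)·θ_c, so V = 0.333 × 725 × (1190 − 18.3) × 8.52 / 3690 = 653.1 m³.
F/M = applied load / biomass = Q·S₀/(V·X) = 725 × 1190 / (653.1 × 3690) = 0.3580 d⁻¹.

F/M ≈ 0.358 d⁻¹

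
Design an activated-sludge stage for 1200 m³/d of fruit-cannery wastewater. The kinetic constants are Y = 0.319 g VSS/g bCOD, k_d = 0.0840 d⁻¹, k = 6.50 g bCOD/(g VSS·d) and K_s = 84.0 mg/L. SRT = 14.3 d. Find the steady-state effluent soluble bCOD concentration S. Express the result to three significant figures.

S ≈ 6.74 mg/L

From the Monod/SRT balance for a CMAS, S = K_s·(1+k_d θ_c)/[θ_c·(Y k − k_d) − 1] = 84.0 × (1 + 0.0840 × 14.3) / [14.3 × (0.319 × 6.50 − 0.0840) − 1] = 184.9 / 27.45 = 6.736 mg/L.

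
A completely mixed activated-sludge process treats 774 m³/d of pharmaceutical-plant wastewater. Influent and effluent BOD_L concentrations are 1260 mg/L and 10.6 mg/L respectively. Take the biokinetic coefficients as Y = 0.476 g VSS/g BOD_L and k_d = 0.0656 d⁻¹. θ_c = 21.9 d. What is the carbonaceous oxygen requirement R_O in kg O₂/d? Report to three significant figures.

R_O ≈ 699 kg O₂/d

The observed yield is Y_obs = Y/(1 + k_d·θ_c) = 0.476 / (1 + 0.0656 × 21.9) = 0.476 / 2.437 = 0.1954 g VSS per g BOD_L removed.
Mass of BOD_L removed per day: Q(S₀ − S) = 774 × 1249 g/m³ = 967.0 kg/d.
Biomass synthesised: P_X = Y_obs × 967.0 = 188.9 kg VSS/d.
Carbonaceous O₂ demand = substrate oxidised − cell-mass equivalent = 967.0 − 1.42 × 188.9 = 698.8 kg O₂/d.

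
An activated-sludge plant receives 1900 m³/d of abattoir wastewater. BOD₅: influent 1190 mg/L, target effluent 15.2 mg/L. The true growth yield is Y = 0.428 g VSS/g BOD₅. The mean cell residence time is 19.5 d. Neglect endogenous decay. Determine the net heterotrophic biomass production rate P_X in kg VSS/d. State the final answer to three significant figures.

Since k_d ≈ 0, Y_obs = Y = 0.428 g VSS/g BOD₅.
Mass of BOD₅ removed per day: Q(S₀ − S) = 1900 × 1175 g/m³ = 2232 kg/d.
Net biomass production P_X = Y_obs × Q·(S₀ − S) = 0.4280 × 2232 = 955.3 kg VSS/d.

P_X ≈ 955 kg VSS/d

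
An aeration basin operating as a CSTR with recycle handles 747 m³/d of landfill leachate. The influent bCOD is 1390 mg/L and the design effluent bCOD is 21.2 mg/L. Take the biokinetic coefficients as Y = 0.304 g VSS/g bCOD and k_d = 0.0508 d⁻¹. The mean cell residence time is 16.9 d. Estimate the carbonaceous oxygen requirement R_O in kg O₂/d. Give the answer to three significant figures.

Y_obs = Y / (1 + k_d θ_c) = 0.304 / (1 + 0.0508 × 16.9) = 0.304 / 1.859 = 0.1636.
Substrate removed = Q·(S₀ − S) = 747 m³/d × (1390 − 21.2) g/m³ = 1.02×10^6 g/d = 1022 kg/d.
Biomass synthesised: P_X = Y_obs × 1022 = 167.3 kg VSS/d.
Carbonaceous O₂ demand = substrate oxidised − cell-mass equivalent = 1022 − 1.42 × 167.3 = 785.0 kg O₂/d.

R_O ≈ 785 kg O₂/d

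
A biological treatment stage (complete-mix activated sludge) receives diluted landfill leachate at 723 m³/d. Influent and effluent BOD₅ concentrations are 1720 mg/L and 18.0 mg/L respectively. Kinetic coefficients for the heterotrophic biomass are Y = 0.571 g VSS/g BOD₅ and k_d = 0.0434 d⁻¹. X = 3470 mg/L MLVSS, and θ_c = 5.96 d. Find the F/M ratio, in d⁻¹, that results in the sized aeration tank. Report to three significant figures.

F/M ≈ 0.374 d⁻¹

Steady-state biomass mass balance: V·X·(1 + k_d·θ_c) = Y·Q·(S₀ − S)·θ_c, so V = 0.571 × 723 × (1720 − 18.0) × 5.96 / [3470 × (1 + 0.0434 × 5.96)] = 4.19×10^6 / 4368 = 958.8 m³.
Food-to-microorganism ratio F/M = Q S₀ / (V X) = 723 × 1720 / (958.8 × 3470) = 0.3738 d⁻¹.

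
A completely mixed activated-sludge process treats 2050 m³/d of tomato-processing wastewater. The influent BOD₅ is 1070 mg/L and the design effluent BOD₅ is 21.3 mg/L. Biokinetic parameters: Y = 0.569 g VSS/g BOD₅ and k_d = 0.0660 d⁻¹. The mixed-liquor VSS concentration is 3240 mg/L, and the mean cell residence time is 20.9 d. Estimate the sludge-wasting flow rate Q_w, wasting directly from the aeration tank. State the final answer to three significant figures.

Rearranging the biomass balance for a CMAS with decay, V = Y·Q·ΔS·θ_c / [X·(1+k_d θ_c)] = 0.569 × 2050 × (1070 − 21.3) × 20.9 / [3240 × (1 + 0.0660 × 20.9)] = 2.56×10^7 / 7709 = 3316 m³.
With mixed-liquor wasting, θ_c = V/Q_w, so Q_w = V/θ_c = 3316/20.9 = 158.7 m³/d.

Q_w ≈ 159 m³/d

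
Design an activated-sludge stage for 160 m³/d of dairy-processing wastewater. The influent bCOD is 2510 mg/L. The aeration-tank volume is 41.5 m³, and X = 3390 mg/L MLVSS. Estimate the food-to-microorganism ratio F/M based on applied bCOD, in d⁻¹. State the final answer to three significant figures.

F/M ≈ 2.85 d⁻¹

F/M = applied load / biomass = Q·S₀/(V·X) = 160 × 2510 / (41.50 × 3390) = 2.855 d⁻¹.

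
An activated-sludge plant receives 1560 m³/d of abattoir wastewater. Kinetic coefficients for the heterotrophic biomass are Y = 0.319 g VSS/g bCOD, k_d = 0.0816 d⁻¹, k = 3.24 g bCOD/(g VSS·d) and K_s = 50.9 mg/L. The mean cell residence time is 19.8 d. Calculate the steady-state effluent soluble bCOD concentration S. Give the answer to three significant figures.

S ≈ 7.46 mg/L

From the Monod/SRT balance for a CMAS, S = K_s·(1+k_d θ_c)/[θ_c·(Y k − k_d) − 1] = 50.9 × (1 + 0.0816 × 19.8) / [19.8 × (0.319 × 3.24 − 0.0816) − 1] = 133.1 / 17.85 = 7.459 mg/L.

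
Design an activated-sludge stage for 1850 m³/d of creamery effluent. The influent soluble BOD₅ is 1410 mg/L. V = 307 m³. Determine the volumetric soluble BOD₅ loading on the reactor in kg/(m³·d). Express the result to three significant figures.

L_v ≈ 8.50 kg soluble BOD₅/(m³·d)

L_v = Q S₀ / V = 1850 × 1410 × 10⁻³ / 307.0 = 8.497 kg/(m³·d).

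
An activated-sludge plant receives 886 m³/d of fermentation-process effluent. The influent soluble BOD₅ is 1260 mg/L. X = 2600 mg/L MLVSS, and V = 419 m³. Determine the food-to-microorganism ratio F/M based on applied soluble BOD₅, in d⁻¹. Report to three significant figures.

Food-to-microorganism ratio F/M = Q S₀ / (V X) = 886 × 1260 / (419.0 × 2600) = 1.025 d⁻¹.

F/M ≈ 1.02 d⁻¹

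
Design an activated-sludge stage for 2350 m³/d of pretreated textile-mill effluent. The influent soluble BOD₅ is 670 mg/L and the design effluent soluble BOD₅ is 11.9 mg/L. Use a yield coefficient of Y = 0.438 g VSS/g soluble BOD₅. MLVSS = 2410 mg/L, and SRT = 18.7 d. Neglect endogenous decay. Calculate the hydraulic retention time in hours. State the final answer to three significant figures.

τ ≈ 53.7 h

V·X = Y·Q·ΔS·θ_c gives V = 0.438 × 2350 × (670 − 11.9) × 18.7 / 2410 = 5256 m³.
τ = V/Q = 5256/2350 = 2.237 d, or 53.68 h.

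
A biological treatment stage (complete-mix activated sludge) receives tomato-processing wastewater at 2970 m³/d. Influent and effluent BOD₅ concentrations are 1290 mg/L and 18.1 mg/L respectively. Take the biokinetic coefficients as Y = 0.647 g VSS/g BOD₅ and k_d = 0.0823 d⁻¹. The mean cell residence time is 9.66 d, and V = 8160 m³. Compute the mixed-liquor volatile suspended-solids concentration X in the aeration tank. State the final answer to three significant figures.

X ≈ 1610 mg/L

X = Y·Q·ΔS·θ_c / [V·(1 + k_d θ_c)] = 0.647 × 2970 × (1290 − 18.1) × 9.66 / [8160 × (1 + 0.0823 × 9.66)] = 1612 mg/L.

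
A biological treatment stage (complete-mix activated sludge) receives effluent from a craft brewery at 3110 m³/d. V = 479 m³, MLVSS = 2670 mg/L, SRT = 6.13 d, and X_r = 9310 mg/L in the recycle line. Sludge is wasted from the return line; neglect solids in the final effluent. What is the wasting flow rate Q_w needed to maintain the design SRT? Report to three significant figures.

Q_w ≈ 22.4 m³/d

Wasting from the return line (neglecting effluent solids): Q_w = V·X / (θ_c·X_r) = 479.0 × 2670 / (6.13 × 9310) = 22.41 m³/d.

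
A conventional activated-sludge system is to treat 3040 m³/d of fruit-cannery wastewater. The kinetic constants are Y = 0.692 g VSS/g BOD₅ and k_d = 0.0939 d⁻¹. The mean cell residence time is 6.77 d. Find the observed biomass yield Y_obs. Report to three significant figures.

Y_obs ≈ 0.423 g VSS/g BOD₅

Correct the yield for decay: Y_obs = Y/(1 + k_d θ_c) = 0.692 / (1 + 0.0939 × 6.77) = 0.692 / 1.636 = 0.4231.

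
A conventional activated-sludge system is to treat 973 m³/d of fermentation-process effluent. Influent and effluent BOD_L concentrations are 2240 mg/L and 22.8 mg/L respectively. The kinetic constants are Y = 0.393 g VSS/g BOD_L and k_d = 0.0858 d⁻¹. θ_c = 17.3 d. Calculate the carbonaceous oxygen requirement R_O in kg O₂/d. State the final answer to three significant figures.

The observed yield is Y_obs = Y/(1 + k_d·θ_c) = 0.393 / (1 + 0.0858 × 17.3) = 0.393 / 2.484 = 0.1582 g VSS per g BOD_L removed.
Mass of BOD_L removed per day: Q(S₀ − S) = 973 × 2217 g/m³ = 2157 kg/d.
Net sludge production P_X = 0.1582 × 2157 = 341.3 kg VSS/d.
R_O = Q·(S₀ − S) − 1.42·P_X = 2157 − 1.42 × 341.3 = 1673 kg O₂/d.

R_O ≈ 1670 kg O₂/d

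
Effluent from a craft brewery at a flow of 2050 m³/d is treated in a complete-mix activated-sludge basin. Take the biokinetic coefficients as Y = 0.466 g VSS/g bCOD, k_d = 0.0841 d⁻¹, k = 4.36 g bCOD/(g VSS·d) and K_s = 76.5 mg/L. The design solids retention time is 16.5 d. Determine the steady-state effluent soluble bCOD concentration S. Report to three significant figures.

For a completely mixed reactor with recycle the Lawrence–McCarty relation gives S = K_s·(1 + k_d·θ_c) / [θ_c·(Y·k − k_d) − 1] = 76.5 × (1 + 0.0841 × 16.5) / [16.5 × (0.466 × 4.36 − 0.0841) − 1] = 182.7 / 31.14 = 5.866 mg/L.

S ≈ 5.87 mg/L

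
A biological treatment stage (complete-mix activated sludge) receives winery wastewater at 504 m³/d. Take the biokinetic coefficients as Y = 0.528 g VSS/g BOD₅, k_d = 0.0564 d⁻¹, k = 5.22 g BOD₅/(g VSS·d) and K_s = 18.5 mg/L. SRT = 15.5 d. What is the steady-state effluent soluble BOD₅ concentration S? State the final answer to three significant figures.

For a completely mixed reactor with recycle the Lawrence–McCarty relation gives S = K_s·(1 + k_d·θ_c) / [θ_c·(Y·k − k_d) − 1] = 18.5 × (1 + 0.0564 × 15.5) / [15.5 × (0.528 × 5.22 − 0.0564) − 1] = 34.67 / 40.85 = 0.8489 mg/L.

S ≈ 0.849 mg/L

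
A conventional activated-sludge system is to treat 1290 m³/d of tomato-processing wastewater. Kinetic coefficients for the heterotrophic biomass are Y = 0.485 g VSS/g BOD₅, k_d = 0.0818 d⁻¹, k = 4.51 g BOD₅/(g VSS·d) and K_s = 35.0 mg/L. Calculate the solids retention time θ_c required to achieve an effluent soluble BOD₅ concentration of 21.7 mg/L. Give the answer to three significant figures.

θ_c ≈ 1.32 d

Specific growth rate at S = 21.7 mg/L: μ = YkS/(K_s+S) = 0.485·4.51·21.7/(35.0+21.7) = 0.8371 d⁻¹.
1/θ_c = 0.8371 − 0.0818 = 0.7553 d⁻¹, so θ_c = 1.324 d.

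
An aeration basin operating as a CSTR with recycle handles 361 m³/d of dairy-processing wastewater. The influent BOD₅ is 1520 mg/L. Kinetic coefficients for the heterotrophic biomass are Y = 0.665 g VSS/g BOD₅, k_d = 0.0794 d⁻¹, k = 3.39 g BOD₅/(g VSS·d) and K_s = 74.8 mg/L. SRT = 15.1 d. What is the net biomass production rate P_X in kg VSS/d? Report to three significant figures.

Effluent substrate depends only on kinetics and SRT: S = K_s(1 + k_d θ_c) / [θ_c(Yk − k_d) − 1] = 74.8 × (1 + 0.0794 × 15.1) / [15.1 × (0.665 × 3.39 − 0.0794) − 1] = 164.5 / 31.84 = 5.166 mg/L.
The observed yield is Y_obs = Y/(1 + k_d·θ_c) = 0.665 / (1 + 0.0794 × 15.1) = 0.665 / 2.199 = 0.3024 g VSS per g BOD₅ removed.
Mass of BOD₅ removed per day: Q(S₀ − S) = 361 × 1515 g/m³ = 546.9 kg/d.
P_X = Y_obs · Q(S₀ − S) = 0.3024 × 546.9 = 165.4 kg VSS/d.

P_X ≈ 165 kg VSS/d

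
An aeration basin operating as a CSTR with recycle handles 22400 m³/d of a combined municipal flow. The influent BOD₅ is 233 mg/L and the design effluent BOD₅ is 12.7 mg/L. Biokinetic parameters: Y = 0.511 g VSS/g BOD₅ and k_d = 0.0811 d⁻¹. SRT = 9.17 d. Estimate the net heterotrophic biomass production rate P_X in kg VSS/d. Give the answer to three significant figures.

Observed yield with endogenous decay: Y_obs = Y / (1 + k_d·θ_c) = 0.511 / (1 + 0.0811 × 9.17) = 0.511 / 1.744 = 0.2931 g VSS/g BOD₅.
Q·(S₀ − S) = 22400 × (233 − 12.7) × 10⁻³ = 4935 kg/d removed.
Net biomass production P_X = Y_obs × Q·(S₀ − S) = 0.2931 × 4935 = 1446 kg VSS/d.

P_X ≈ 1450 kg VSS/d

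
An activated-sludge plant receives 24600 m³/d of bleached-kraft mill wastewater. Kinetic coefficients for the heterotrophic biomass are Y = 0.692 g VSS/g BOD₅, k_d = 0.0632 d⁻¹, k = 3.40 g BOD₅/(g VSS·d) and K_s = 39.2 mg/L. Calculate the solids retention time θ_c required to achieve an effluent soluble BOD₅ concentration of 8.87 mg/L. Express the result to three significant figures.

From 1/θ_c = Y·k·S/(K_s + S) − k_d: Y·k·S/(K_s+S) = 0.692 × 3.40 × 8.87 / (39.2 + 8.87) = 0.4341 d⁻¹.
θ_c = 1/(μ − k_d) = 1/(0.4341 − 0.0632) = 1/0.3709 = 2.696 d.

θ_c ≈ 2.70 d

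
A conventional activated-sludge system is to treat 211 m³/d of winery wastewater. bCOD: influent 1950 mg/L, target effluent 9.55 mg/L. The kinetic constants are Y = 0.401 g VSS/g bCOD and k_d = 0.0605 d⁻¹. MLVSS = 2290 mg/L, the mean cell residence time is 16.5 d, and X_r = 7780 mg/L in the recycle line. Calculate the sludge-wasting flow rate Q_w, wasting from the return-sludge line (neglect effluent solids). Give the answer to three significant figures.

From the SRT design equation V = Y Q (S₀−S) θ_c / [X (1 + k_d θ_c)] = 0.401 × 211 × (1950 − 9.55) × 16.5 / [2290 × (1 + 0.0605 × 16.5)] = 2.71×10^6 / 4576 = 592.0 m³.
Q_w = (V·X)/(θ_c X_r) = 592.0 × 2290 / (16.5 × 7780) = 10.56 m³/d.

Q_w ≈ 10.6 m³/d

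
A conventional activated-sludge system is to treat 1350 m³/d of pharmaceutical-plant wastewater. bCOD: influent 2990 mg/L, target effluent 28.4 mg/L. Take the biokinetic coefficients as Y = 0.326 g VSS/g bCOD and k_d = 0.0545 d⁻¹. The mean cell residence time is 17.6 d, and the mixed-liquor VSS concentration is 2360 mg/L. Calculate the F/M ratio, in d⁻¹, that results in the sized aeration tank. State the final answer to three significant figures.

Steady-state biomass mass balance: V·X·(1 + k_d·θ_c) = Y·Q·(S₀ − S)·θ_c, so V = 0.326 × 1350 × (2990 − 28.4) × 17.6 / [2360 × (1 + 0.0545 × 17.6)] = 2.29×10^7 / 4624 = 4961 m³.
F/M = applied load / biomass = Q·S₀/(V·X) = 1350 × 2990 / (4961 × 2360) = 0.3447 d⁻¹.

F/M ≈ 0.345 d⁻¹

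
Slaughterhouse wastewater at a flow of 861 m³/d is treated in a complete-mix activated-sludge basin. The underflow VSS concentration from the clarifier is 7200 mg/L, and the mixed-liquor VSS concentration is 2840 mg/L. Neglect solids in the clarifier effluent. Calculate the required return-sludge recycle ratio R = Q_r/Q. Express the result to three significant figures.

Solids balance on the clarifier gives (1+R)X = R·X_r, so R = X/(X_r − X) = 2840 / (7200 − 2840) = 0.6514.

R ≈ 0.651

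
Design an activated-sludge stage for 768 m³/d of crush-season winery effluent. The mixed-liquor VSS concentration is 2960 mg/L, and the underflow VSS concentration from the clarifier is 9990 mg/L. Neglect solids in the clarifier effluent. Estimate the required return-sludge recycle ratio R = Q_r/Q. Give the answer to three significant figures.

R ≈ 0.421

Solids balance on the clarifier gives (1+R)X = R·X_r, so R = X/(X_r − X) = 2960 / (9990 − 2960) = 0.4211.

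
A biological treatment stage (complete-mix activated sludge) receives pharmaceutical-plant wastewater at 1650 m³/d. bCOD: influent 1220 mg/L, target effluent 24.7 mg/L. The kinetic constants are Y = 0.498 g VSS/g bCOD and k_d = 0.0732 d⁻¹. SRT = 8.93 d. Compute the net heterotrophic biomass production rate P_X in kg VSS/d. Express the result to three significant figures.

P_X ≈ 594 kg VSS/d

Observed yield with endogenous decay: Y_obs = Y / (1 + k_d·θ_c) = 0.498 / (1 + 0.0732 × 8.93) = 0.498 / 1.654 = 0.3011 g VSS/g bCOD.
Mass of bCOD removed per day: Q(S₀ − S) = 1650 × 1195 g/m³ = 1972 kg/d.
P_X = Y_obs · Q(S₀ − S) = 0.3011 × 1972 = 593.9 kg VSS/d.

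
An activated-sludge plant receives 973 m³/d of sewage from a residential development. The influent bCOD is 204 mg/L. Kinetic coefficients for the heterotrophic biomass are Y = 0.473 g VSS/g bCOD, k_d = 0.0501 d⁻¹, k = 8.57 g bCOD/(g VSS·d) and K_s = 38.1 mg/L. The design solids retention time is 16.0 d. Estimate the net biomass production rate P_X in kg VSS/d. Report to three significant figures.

From the Monod/SRT balance for a CMAS, S = K_s·(1+k_d θ_c)/[θ_c·(Y k − k_d) − 1] = 38.1 × (1 + 0.0501 × 16.0) / [16.0 × (0.473 × 8.57 − 0.0501) − 1] = 68.64 / 63.06 = 1.089 mg/L.
Correct the yield for decay: Y_obs = Y/(1 + k_d θ_c) = 0.473 / (1 + 0.0501 × 16.0) = 0.473 / 1.802 = 0.2625.
Mass of bCOD removed per day: Q(S₀ − S) = 973 × 202.9 g/m³ = 197.4 kg/d.
Net biomass production P_X = Y_obs × Q·(S₀ − S) = 0.2625 × 197.4 = 51.83 kg VSS/d.

P_X ≈ 51.8 kg VSS/d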